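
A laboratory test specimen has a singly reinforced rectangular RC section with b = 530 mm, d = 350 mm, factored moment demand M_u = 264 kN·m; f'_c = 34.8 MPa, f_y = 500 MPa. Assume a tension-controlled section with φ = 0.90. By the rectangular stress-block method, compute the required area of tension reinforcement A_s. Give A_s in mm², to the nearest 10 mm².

A_s ≈ 1830 mm²

M_n = M_u/φ = 264/0.90 = 293.333 kN·m.
With M_n = 0.85 f'_c a b (d − a/2), solve the quadratic for a:
a = d − √(d² − 2M_n/(0.85 f'_c b)) = 350 − √(350² − 2 × 293.333×10⁶/(0.85 × 34.8 × 530)) = 58.32 mm.
A_s = 0.85 f'_c a b / f_y = 0.85 × 34.8 × 58.32 × 530 / 500 = 1828.6 mm².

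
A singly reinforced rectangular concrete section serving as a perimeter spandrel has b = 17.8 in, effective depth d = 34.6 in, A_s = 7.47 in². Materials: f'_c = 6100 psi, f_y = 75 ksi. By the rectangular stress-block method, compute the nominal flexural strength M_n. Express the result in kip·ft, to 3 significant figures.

M_n ≈ 1470 kip·ft

T = A_s f_y = 7.47 × 75 = 560.25 kips.
a = T/(0.85 f'_c b) = 560.25/(0.85 × 6.1 × 17.8) = 6.070 in.
M_n = T(d − a/2) = 560.25 × (34.6 − 3.035) = 17684.3 kip·in = 17684.3/12 = 1473.69 kip·ft.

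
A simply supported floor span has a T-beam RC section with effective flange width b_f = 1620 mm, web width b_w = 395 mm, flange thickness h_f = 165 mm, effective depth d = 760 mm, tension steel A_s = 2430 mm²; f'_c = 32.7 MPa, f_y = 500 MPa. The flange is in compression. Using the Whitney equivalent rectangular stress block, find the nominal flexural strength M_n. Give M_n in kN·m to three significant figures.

Tension: T = A_s f_y = 2430 × 500 = 1215000 N.
Try a within the flange: a = T/(0.85 f'_c b_f) = 1215000/(0.85 × 32.7 × 1620) = 26.98 mm.
Since a = 26.98 ≤ h_f = 165 mm, the stress block lies entirely in the flange; analyse as a rectangular beam of width b_f.
M_n = T(d − a/2) = 1215000 × (760 − 13.49) = 907.01 × 10⁶ N·mm.
M_n = 907.01 kN·m.

M_n ≈ 907 kN·m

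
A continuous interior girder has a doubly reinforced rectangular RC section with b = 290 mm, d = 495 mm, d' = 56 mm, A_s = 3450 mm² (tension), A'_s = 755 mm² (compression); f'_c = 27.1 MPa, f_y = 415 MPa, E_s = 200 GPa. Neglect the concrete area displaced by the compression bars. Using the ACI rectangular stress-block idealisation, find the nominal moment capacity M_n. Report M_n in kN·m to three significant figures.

M_n ≈ 598 kN·m

Assume both tension and compression steel yield.
Net tension couple steel: A_s − A'_s = 2695 mm².
a = (A_s − A'_s) f_y / (0.85 f'_c b) = 1118425/(0.85 × 27.1 × 290) = 167.43 mm.
c = a/β₁ = 167.43/0.85 = 196.98 mm; ε'_s = 0.003(c − d')/c = 0.0021 ≥ f_y/E_s = 0.0021, so compression steel does yield.
M_n = (A_s − A'_s) f_y (d − a/2) + A'_s f_y (d − d') = [1118425 × (495 − 83.715) + 313325 × (495 − 56)] × 10⁻⁶ = 459.99 + 137.55 = 597.54 kN·m.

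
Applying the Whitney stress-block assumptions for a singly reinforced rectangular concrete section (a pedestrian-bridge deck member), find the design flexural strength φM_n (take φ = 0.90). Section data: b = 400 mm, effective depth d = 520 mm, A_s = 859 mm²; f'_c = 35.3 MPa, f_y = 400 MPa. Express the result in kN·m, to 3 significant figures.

φM_n ≈ 156 kN·m

T = A_s f_y = 859 × 400 = 343600 N = 343.6 kN.
From C = T: a = T/(0.85 f'_c b) = 343600/(0.85 × 35.3 × 400) = 28.63 mm.
M_n = T(d − a/2) = 343.6 kN × (520 − 14.315) mm = 173.75 kN·m.
φM_n = 0.90 × 173.75 = 156.38 kN·m.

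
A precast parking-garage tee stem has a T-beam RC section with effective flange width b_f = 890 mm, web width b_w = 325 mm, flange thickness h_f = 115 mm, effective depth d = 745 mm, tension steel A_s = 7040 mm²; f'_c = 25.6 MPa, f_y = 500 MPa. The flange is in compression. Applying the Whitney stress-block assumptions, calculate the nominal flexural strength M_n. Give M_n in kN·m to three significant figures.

M_n ≈ 2230 kN·m

Tension: T = A_s f_y = 7040 × 500 = 3520000 N.
Try a within the flange: a = T/(0.85 f'_c b_f) = 3520000/(0.85 × 25.6 × 890) = 181.76 mm.
a = 181.76 > h_f = 115 mm: the block extends into the web. Split into flange-overhang and web parts.
C_f = 0.85 f'_c (b_f − b_w) h_f = 0.85 × 25.6 × (890 − 325) × 115 = 1413856 N.
Remaining web compression depth: a_w = (T − C_f)/(0.85 f'_c b_w) = (3520000 − 1413856)/(0.85 × 25.6 × 325) = 297.81 mm.
M_n = C_f(d − h_f/2) + (T − C_f)(d − a_w/2) = 1413856 × (745 − 57.5) + 2106144 × (745 − 148.905) = 972.03 + 1255.46 = 2227.49 × 10⁶ N·mm.
M_n = 2227.49 kN·m.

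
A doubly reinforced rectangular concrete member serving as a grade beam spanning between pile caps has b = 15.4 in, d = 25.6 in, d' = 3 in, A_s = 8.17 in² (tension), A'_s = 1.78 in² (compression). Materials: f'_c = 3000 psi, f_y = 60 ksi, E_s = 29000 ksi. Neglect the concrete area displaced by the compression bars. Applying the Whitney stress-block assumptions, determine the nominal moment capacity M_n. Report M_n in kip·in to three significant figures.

Assume both steels yield.
a = (A_s − A'_s) f_y/(0.85 f'_c b) = (8.17 − 1.78) × 60/(0.85 × 3 × 15.4) = 9.763 in.
c = a/β₁ = 9.763/0.85 = 11.486 in; ε'_s = 0.003(c − d')/c = 0.0022 ≥ ε_y = 0.0021, so the compression steel yields.
M_n = (A_s − A'_s) f_y (d − a/2) + A'_s f_y (d − d') = 383.4 × (25.6 − 4.8815) + 106.8 × (25.6 − 3) = 7943.5 + 2413.7 = 10357.2 kip·in.

M_n ≈ 10400 kip·in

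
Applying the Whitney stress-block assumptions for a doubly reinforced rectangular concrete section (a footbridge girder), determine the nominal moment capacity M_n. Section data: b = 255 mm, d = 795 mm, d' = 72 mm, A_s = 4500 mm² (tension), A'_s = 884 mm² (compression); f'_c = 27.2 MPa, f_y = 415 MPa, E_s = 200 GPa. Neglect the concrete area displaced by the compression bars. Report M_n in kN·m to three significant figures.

Assume both tension and compression steel yield.
Net tension couple steel: A_s − A'_s = 3616 mm².
a = (A_s − A'_s) f_y / (0.85 f'_c b) = 1500640/(0.85 × 27.2 × 255) = 254.54 mm.
c = a/β₁ = 254.54/0.85 = 299.46 mm; ε'_s = 0.003(c − d')/c = 0.0023 ≥ f_y/E_s = 0.0021, so compression steel does yield.
M_n = (A_s − A'_s) f_y (d − a/2) + A'_s f_y (d − d') = [1500640 × (795 − 127.27) + 366860 × (795 − 72)] × 10⁻⁶ = 1002.02 + 265.24 = 1267.26 kN·m.

M_n ≈ 1270 kN·m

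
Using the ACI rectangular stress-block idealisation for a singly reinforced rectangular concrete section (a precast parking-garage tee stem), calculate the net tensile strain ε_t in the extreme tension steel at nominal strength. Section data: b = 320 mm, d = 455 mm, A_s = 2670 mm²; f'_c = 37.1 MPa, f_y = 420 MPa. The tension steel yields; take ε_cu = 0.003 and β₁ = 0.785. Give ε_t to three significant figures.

ε_t ≈ 0.00664

a = A_s f_y/(0.85 f'_c b) = 111.13 mm.
β₁ = 0.785, so c = a/β₁ = 111.13/0.785 = 141.57 mm.
From the linear strain diagram with ε_cu = 0.003: ε_t = 0.003 (d − c)/c = 0.003 × (455 − 141.57)/141.57 = 0.00664.
Since ε_t ≥ 0.005, the section is tension-controlled.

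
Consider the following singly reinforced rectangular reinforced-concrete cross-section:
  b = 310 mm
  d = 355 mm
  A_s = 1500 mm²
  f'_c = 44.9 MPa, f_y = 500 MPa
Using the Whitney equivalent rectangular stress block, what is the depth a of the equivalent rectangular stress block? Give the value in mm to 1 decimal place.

T = A_s f_y = 1500 × 500 = 750000 N = 750 kN.
Setting C = 0.85 f'_c a b equal to T: a = 750000/(0.85 × 44.9 × 310) = 63.4 mm.

a ≈ 63.4 mm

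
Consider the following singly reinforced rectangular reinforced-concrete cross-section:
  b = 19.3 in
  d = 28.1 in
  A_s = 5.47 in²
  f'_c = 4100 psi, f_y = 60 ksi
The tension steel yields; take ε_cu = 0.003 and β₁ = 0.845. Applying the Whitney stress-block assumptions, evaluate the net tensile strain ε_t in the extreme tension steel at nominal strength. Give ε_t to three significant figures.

a = A_s f_y/(0.85 f'_c b) = 4.880 in.
β₁ = 0.845, so c = a/β₁ = 4.880/0.845 = 5.775 in.
From the linear strain diagram with ε_cu = 0.003: ε_t = 0.003 (d − c)/c = 0.003 × (28.1 − 5.775)/5.775 = 0.0116.
Since ε_t ≥ 0.005, the section is tension-controlled.

ε_t ≈ 0.0116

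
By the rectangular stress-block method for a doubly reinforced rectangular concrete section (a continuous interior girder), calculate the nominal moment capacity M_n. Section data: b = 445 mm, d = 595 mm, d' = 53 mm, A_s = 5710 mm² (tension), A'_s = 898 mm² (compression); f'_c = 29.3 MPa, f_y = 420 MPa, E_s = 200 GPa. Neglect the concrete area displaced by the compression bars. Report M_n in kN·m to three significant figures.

M_n ≈ 1220 kN·m

Assume both tension and compression steel yield.
Net tension couple steel: A_s − A'_s = 4812 mm².
a = (A_s − A'_s) f_y / (0.85 f'_c b) = 2021040/(0.85 × 29.3 × 445) = 182.36 mm.
c = a/β₁ = 182.36/0.841 = 216.84 mm; ε'_s = 0.003(c − d')/c = 0.0023 ≥ f_y/E_s = 0.0021, so compression steel does yield.
M_n = (A_s − A'_s) f_y (d − a/2) + A'_s f_y (d − d') = [2021040 × (595 − 91.18) + 377160 × (595 − 53)] × 10⁻⁶ = 1018.24 + 204.42 = 1222.66 kN·m.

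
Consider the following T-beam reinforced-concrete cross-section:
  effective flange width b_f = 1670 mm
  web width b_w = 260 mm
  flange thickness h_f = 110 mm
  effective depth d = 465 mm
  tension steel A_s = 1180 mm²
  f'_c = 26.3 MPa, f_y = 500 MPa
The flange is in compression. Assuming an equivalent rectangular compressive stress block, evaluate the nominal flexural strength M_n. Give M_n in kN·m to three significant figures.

Tension: T = A_s f_y = 1180 × 500 = 590000 N.
Try a within the flange: a = T/(0.85 f'_c b_f) = 590000/(0.85 × 26.3 × 1670) = 15.80 mm.
Since a = 15.80 ≤ h_f = 110 mm, the stress block lies entirely in the flange; analyse as a rectangular beam of width b_f.
M_n = T(d − a/2) = 590000 × (465 − 7.9) = 269.69 × 10⁶ N·mm.
M_n = 269.69 kN·m.

M_n ≈ 270 kN·m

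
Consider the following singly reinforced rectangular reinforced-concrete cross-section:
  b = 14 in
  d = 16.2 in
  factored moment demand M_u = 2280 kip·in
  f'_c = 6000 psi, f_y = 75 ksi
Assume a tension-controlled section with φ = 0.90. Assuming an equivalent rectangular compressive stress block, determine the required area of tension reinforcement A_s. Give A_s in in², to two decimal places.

M_n = M_u/φ = 2280/0.90 = 2533.33 kip·in.
From M_n = 0.85 f'_c a b (d − a/2):
a = d − √(d² − 2M_n/(0.85 f'_c b)) = 16.2 − √(16.2² − 2 × 2533.33/(0.85 × 6 × 14)) = 2.362 in.
A_s = 0.85 f'_c a b / f_y = 0.85 × 6 × 2.362 × 14 / 75 = 2.249 in².

A_s ≈ 2.25 in²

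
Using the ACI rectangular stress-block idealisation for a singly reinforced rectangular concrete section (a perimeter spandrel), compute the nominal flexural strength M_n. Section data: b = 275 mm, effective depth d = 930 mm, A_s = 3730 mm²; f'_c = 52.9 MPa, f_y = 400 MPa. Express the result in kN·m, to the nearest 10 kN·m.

T = A_s f_y = 3730 × 400 = 1492000 N = 1492 kN.
From C = T: a = T/(0.85 f'_c b) = 1492000/(0.85 × 52.9 × 275) = 120.66 mm.
M_n = T(d − a/2) = 1492 kN × (930 − 60.33) mm = 1297.55 kN·m.

M_n ≈ 1300 kN·m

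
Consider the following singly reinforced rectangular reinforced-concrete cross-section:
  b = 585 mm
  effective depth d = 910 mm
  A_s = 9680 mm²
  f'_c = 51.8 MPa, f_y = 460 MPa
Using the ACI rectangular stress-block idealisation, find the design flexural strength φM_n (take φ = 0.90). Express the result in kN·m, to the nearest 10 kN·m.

φM_n ≈ 3300 kN·m

T = A_s f_y = 9680 × 460 = 4452800 N = 4452.8 kN.
From C = T: a = T/(0.85 f'_c b) = 4452800/(0.85 × 51.8 × 585) = 172.87 mm.
M_n = T(d − a/2) = 4452.8 kN × (910 − 86.435) mm = 3667.17 kN·m.
φM_n = 0.90 × 3667.17 = 3300.45 kN·m.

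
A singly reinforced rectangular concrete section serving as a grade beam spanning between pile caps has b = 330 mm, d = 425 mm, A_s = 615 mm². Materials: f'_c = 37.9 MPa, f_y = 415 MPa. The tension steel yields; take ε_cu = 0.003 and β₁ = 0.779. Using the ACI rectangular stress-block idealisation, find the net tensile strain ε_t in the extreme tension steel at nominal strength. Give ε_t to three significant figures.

a = A_s f_y/(0.85 f'_c b) = 24.01 mm.
β₁ = 0.779, so c = a/β₁ = 24.01/0.779 = 30.82 mm.
From the linear strain diagram with ε_cu = 0.003: ε_t = 0.003 (d − c)/c = 0.003 × (425 − 30.82)/30.82 = 0.0384.
Since ε_t ≥ 0.005, the section is tension-controlled.

ε_t ≈ 0.0384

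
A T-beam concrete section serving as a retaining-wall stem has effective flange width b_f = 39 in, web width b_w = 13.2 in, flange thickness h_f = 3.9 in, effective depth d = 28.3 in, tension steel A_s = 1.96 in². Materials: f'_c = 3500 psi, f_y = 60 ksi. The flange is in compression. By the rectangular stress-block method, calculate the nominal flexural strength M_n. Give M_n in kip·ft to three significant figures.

M_n ≈ 272 kip·ft

Tension: T = A_s f_y = 1.96 × 60 = 117.6 kips.
Try a within the flange: a = T/(0.85 f'_c b_f) = 117.6/(0.85 × 3.5 × 39) = 1.014 in.
Since a = 1.014 ≤ h_f = 3.9 in, the stress block lies entirely in the flange; analyse as a rectangular beam of width b_f.
M_n = T(d − a/2) = 117.6 × (28.3 − 0.507) = 3268.5 kip·in.
M_n = 3268.5/12 = 272.38 kip·ft.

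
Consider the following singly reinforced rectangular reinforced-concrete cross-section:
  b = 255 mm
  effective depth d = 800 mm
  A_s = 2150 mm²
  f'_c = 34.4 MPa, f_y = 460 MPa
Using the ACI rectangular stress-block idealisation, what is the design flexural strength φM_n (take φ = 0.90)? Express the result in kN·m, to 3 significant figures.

φM_n ≈ 653 kN·m

T = A_s f_y = 2150 × 460 = 989000 N = 989 kN.
From C = T: a = T/(0.85 f'_c b) = 989000/(0.85 × 34.4 × 255) = 132.64 mm.
M_n = T(d − a/2) = 989 kN × (800 − 66.32) mm = 725.61 kN·m.
φM_n = 0.90 × 725.61 = 653.05 kN·m.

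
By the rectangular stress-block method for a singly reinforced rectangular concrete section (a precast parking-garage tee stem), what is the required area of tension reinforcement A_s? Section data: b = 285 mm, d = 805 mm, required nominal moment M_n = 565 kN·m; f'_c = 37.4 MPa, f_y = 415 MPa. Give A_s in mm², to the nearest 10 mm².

With M_n = 0.85 f'_c a b (d − a/2), solve the quadratic for a:
a = d − √(d² − 2M_n/(0.85 f'_c b)) = 805 − √(805² − 2 × 565×10⁶/(0.85 × 37.4 × 285)) = 81.60 mm.
A_s = 0.85 f'_c a b / f_y = 0.85 × 37.4 × 81.60 × 285 / 415 = 1781.5 mm².

A_s ≈ 1780 mm²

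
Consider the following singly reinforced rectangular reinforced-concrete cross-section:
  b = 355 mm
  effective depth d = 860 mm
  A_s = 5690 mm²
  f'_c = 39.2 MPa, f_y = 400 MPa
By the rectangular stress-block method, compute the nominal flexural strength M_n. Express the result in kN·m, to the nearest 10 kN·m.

M_n ≈ 1740 kN·m

T = A_s f_y = 5690 × 400 = 2276000 N = 2276 kN.
From C = T: a = T/(0.85 f'_c b) = 2276000/(0.85 × 39.2 × 355) = 192.41 mm.
M_n = T(d − a/2) = 2276 kN × (860 − 96.205) mm = 1738.40 kN·m.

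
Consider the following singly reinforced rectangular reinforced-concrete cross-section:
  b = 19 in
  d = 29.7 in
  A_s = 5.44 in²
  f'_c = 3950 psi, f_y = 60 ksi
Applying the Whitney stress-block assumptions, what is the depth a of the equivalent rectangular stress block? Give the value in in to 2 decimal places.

T = A_s f_y = 5.44 × 60 = 326.4 kips.
a = T/(0.85 f'_c b) = 326.4/(0.85 × 3.95 × 19) = 5.12 in.

a ≈ 5.12 in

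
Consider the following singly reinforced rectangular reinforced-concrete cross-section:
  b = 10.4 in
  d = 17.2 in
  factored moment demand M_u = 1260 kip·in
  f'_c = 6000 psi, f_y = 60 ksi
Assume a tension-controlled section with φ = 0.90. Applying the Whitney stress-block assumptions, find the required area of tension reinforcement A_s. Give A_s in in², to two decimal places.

A_s ≈ 1.42 in²

M_n = M_u/φ = 1260/0.90 = 1400 kip·in.
From M_n = 0.85 f'_c a b (d − a/2):
a = d − √(d² − 2M_n/(0.85 f'_c b)) = 17.2 − √(17.2² − 2 × 1400/(0.85 × 6 × 10.4)) = 1.610 in.
A_s = 0.85 f'_c a b / f_y = 0.85 × 6 × 1.610 × 10.4 / 60 = 1.423 in².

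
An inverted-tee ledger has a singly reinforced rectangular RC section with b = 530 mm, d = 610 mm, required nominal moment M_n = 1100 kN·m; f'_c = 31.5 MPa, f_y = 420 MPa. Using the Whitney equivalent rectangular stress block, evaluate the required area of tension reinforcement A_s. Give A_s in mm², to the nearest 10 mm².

A_s ≈ 4870 mm²

With M_n = 0.85 f'_c a b (d − a/2), solve the quadratic for a:
a = d − √(d² − 2M_n/(0.85 f'_c b)) = 610 − √(610² − 2 × 1100×10⁶/(0.85 × 31.5 × 530)) = 144.09 mm.
A_s = 0.85 f'_c a b / f_y = 0.85 × 31.5 × 144.09 × 530 / 420 = 4868.4 mm².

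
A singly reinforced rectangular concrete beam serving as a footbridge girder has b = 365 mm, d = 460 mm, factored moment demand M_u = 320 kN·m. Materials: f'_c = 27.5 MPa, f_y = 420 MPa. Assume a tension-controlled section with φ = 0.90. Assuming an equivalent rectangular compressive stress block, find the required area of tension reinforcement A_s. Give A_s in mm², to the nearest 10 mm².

M_n = M_u/φ = 320/0.90 = 355.556 kN·m.
With M_n = 0.85 f'_c a b (d − a/2), solve the quadratic for a:
a = d − √(d² − 2M_n/(0.85 f'_c b)) = 460 − √(460² − 2 × 355.556×10⁶/(0.85 × 27.5 × 365)) = 101.88 mm.
A_s = 0.85 f'_c a b / f_y = 0.85 × 27.5 × 101.88 × 365 / 420 = 2069.6 mm².

A_s ≈ 2070 mm²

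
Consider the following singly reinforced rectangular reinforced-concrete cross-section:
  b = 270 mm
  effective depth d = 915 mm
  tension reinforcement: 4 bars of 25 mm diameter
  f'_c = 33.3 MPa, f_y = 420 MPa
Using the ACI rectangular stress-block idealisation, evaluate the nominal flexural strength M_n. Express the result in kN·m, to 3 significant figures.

M_n ≈ 710 kN·m

A_s = 4 × 491 = 1964 mm².
T = A_s f_y = 1964 × 420 = 824880 N = 824.88 kN.
From C = T: a = T/(0.85 f'_c b) = 824880/(0.85 × 33.3 × 270) = 107.94 mm.
M_n = T(d − a/2) = 824.88 kN × (915 − 53.97) mm = 710.25 kN·m.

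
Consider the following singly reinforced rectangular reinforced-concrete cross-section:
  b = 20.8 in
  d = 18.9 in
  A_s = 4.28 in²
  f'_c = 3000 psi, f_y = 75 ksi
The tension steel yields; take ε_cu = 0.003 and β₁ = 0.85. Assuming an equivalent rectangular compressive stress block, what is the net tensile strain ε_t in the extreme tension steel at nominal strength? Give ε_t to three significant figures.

ε_t ≈ 0.00496

a = A_s f_y/(0.85 f'_c b) = 6.052 in.
β₁ = 0.85, so c = a/β₁ = 6.052/0.85 = 7.120 in.
From the linear strain diagram with ε_cu = 0.003: ε_t = 0.003 (d − c)/c = 0.003 × (18.9 − 7.120)/7.120 = 0.00496.
ε_t is between 0.004 and 0.005 — transition zone.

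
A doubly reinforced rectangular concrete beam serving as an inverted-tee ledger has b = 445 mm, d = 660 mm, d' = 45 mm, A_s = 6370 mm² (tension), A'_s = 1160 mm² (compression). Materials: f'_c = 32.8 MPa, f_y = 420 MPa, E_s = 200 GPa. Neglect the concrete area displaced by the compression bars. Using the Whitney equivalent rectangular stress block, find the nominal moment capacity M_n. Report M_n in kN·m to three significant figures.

M_n ≈ 1550 kN·m

Assume both tension and compression steel yield.
Net tension couple steel: A_s − A'_s = 5210 mm².
a = (A_s − A'_s) f_y / (0.85 f'_c b) = 2188200/(0.85 × 32.8 × 445) = 176.37 mm.
c = a/β₁ = 176.37/0.816 = 216.14 mm; ε'_s = 0.003(c − d')/c = 0.0024 ≥ f_y/E_s = 0.0021, so compression steel does yield.
M_n = (A_s − A'_s) f_y (d − a/2) + A'_s f_y (d − d') = [2188200 × (660 − 88.185) + 487200 × (660 − 45)] × 10⁻⁶ = 1251.25 + 299.63 = 1550.88 kN·m.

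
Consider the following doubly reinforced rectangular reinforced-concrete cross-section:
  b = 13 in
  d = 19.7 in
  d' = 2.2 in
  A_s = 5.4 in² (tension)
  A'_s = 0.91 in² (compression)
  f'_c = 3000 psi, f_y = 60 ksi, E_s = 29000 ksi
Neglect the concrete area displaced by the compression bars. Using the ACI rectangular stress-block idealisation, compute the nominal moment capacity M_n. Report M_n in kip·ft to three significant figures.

Assume both steels yield.
a = (A_s − A'_s) f_y/(0.85 f'_c b) = (5.4 − 0.91) × 60/(0.85 × 3 × 13) = 8.127 in.
c = a/β₁ = 8.127/0.85 = 9.561 in; ε'_s = 0.003(c − d')/c = 0.0023 ≥ ε_y = 0.0021, so the compression steel yields.
M_n = (A_s − A'_s) f_y (d − a/2) + A'_s f_y (d − d') = 269.4 × (19.7 − 4.0635) + 54.6 × (19.7 − 2.2) = 4212.5 + 955.5 = 5168.0 kip·in = 5168.0/12 = 430.67 kip·ft.

M_n ≈ 431 kip·ft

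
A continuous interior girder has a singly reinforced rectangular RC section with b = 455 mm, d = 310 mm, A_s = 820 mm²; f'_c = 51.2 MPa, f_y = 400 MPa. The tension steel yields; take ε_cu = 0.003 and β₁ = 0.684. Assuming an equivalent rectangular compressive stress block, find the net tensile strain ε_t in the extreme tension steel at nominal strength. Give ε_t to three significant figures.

ε_t ≈ 0.0354

a = A_s f_y/(0.85 f'_c b) = 16.56 mm.
β₁ = 0.684, so c = a/β₁ = 16.56/0.684 = 24.21 mm.
From the linear strain diagram with ε_cu = 0.003: ε_t = 0.003 (d − c)/c = 0.003 × (310 − 24.21)/24.21 = 0.0354.
Since ε_t ≥ 0.005, the section is tension-controlled.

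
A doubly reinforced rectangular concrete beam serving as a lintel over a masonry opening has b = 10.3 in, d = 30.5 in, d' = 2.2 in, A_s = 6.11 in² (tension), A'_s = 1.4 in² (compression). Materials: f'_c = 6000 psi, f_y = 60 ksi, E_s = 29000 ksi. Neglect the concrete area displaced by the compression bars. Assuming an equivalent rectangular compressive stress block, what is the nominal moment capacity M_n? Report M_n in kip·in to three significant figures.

M_n ≈ 10200 kip·in

Assume both steels yield.
a = (A_s − A'_s) f_y/(0.85 f'_c b) = (6.11 − 1.4) × 60/(0.85 × 6 × 10.3) = 5.380 in.
c = a/β₁ = 5.380/0.75 = 7.173 in; ε'_s = 0.003(c − d')/c = 0.0021 ≥ ε_y = 0.0021, so the compression steel yields.
M_n = (A_s − A'_s) f_y (d − a/2) + A'_s f_y (d − d') = 282.6 × (30.5 − 2.69) + 84 × (30.5 − 2.2) = 7859.1 + 2377.2 = 10236.3 kip·in.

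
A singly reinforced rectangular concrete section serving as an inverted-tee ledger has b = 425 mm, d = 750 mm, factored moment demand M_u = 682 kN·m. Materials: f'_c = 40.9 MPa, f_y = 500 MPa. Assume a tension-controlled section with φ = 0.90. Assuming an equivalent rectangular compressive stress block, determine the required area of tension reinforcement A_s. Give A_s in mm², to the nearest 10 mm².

M_n = M_u/φ = 682/0.90 = 757.778 kN·m.
With M_n = 0.85 f'_c a b (d − a/2), solve the quadratic for a:
a = d − √(d² − 2M_n/(0.85 f'_c b)) = 750 − √(750² − 2 × 757.778×10⁶/(0.85 × 40.9 × 425)) = 71.82 mm.
A_s = 0.85 f'_c a b / f_y = 0.85 × 40.9 × 71.82 × 425 / 500 = 2122.3 mm².

A_s ≈ 2120 mm²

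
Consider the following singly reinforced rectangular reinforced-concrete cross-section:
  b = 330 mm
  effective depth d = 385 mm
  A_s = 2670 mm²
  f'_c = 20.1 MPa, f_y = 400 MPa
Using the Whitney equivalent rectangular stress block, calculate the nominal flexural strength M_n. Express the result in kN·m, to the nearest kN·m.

M_n ≈ 310 kN·m

T = A_s f_y = 2670 × 400 = 1068000 N = 1068 kN.
From C = T: a = T/(0.85 f'_c b) = 1068000/(0.85 × 20.1 × 330) = 189.43 mm.
M_n = T(d − a/2) = 1068 kN × (385 − 94.715) mm = 310.02 kN·m.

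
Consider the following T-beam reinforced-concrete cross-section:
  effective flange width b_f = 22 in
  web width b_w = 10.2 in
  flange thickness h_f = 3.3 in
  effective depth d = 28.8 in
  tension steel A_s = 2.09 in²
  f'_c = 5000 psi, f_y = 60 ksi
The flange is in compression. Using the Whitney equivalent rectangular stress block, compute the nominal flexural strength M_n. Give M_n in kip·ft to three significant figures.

Tension: T = A_s f_y = 2.09 × 60 = 125.4 kips.
Try a within the flange: a = T/(0.85 f'_c b_f) = 125.4/(0.85 × 5 × 22) = 1.341 in.
Since a = 1.341 ≤ h_f = 3.3 in, the stress block lies entirely in the flange; analyse as a rectangular beam of width b_f.
M_n = T(d − a/2) = 125.4 × (28.8 − 0.6705) = 3527.4 kip·in.
M_n = 3527.4/12 = 293.95 kip·ft.

M_n ≈ 294 kip·ft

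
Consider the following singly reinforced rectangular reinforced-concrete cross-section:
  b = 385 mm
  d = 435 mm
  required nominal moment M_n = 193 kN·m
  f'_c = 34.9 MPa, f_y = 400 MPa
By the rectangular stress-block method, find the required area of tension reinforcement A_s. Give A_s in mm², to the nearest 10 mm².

A_s ≈ 1160 mm²

With M_n = 0.85 f'_c a b (d − a/2), solve the quadratic for a:
a = d − √(d² − 2M_n/(0.85 f'_c b)) = 435 − √(435² − 2 × 193×10⁶/(0.85 × 34.9 × 385)) = 40.76 mm.
A_s = 0.85 f'_c a b / f_y = 0.85 × 34.9 × 40.76 × 385 / 400 = 1163.8 mm².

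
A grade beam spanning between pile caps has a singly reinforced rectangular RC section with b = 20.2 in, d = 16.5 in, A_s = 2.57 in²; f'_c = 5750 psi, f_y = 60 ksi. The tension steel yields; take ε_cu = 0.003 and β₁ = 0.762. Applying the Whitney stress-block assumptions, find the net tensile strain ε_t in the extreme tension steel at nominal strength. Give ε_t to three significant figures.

ε_t ≈ 0.0211

a = A_s f_y/(0.85 f'_c b) = 1.562 in.
β₁ = 0.762, so c = a/β₁ = 1.562/0.762 = 2.050 in.
From the linear strain diagram with ε_cu = 0.003: ε_t = 0.003 (d − c)/c = 0.003 × (16.5 − 2.050)/2.050 = 0.0211.
Since ε_t ≥ 0.005, the section is tension-controlled.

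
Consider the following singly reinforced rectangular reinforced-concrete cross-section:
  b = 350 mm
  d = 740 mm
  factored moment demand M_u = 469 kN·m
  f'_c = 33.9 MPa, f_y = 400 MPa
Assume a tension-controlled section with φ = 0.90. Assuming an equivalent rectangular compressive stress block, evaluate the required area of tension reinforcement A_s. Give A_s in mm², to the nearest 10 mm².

M_n = M_u/φ = 469/0.90 = 521.111 kN·m.
With M_n = 0.85 f'_c a b (d − a/2), solve the quadratic for a:
a = d − √(d² − 2M_n/(0.85 f'_c b)) = 740 − √(740² − 2 × 521.111×10⁶/(0.85 × 33.9 × 350)) = 73.47 mm.
A_s = 0.85 f'_c a b / f_y = 0.85 × 33.9 × 73.47 × 350 / 400 = 1852.4 mm².

A_s ≈ 1850 mm²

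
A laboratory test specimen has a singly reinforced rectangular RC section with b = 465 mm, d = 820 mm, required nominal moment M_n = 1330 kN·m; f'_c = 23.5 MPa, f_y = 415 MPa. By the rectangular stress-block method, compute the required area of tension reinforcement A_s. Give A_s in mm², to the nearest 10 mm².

With M_n = 0.85 f'_c a b (d − a/2), solve the quadratic for a:
a = d − √(d² − 2M_n/(0.85 f'_c b)) = 820 − √(820² − 2 × 1330×10⁶/(0.85 × 23.5 × 465)) = 198.69 mm.
A_s = 0.85 f'_c a b / f_y = 0.85 × 23.5 × 198.69 × 465 / 415 = 4447.0 mm².

A_s ≈ 4450 mm²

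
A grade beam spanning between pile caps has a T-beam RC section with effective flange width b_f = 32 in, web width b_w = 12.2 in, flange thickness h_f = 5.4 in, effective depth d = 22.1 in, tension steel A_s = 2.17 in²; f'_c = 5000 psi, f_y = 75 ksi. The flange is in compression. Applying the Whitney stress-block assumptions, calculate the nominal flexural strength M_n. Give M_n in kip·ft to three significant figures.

Tension: T = A_s f_y = 2.17 × 75 = 162.75 kips.
Try a within the flange: a = T/(0.85 f'_c b_f) = 162.75/(0.85 × 5 × 32) = 1.197 in.
Since a = 1.197 ≤ h_f = 5.4 in, the stress block lies entirely in the flange; analyse as a rectangular beam of width b_f.
M_n = T(d − a/2) = 162.75 × (22.1 − 0.5985) = 3499.4 kip·in.
M_n = 3499.4/12 = 291.62 kip·ft.

M_n ≈ 292 kip·ft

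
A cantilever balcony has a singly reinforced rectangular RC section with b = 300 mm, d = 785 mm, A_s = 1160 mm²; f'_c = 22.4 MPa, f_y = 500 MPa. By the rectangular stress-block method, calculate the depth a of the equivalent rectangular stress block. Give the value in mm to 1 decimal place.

T = A_s f_y = 1160 × 500 = 580000 N = 580 kN.
Setting C = 0.85 f'_c a b equal to T: a = 580000/(0.85 × 22.4 × 300) = 101.5 mm.

a ≈ 101.5 mm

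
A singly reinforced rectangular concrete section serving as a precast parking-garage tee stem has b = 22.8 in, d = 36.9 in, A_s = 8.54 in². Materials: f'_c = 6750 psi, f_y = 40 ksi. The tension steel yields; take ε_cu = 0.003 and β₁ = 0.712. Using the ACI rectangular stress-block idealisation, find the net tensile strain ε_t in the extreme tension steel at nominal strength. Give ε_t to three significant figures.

ε_t ≈ 0.0272

a = A_s f_y/(0.85 f'_c b) = 2.611 in.
β₁ = 0.712, so c = a/β₁ = 2.611/0.712 = 3.667 in.
From the linear strain diagram with ε_cu = 0.003: ε_t = 0.003 (d − c)/c = 0.003 × (36.9 − 3.667)/3.667 = 0.0272.
Since ε_t ≥ 0.005, the section is tension-controlled.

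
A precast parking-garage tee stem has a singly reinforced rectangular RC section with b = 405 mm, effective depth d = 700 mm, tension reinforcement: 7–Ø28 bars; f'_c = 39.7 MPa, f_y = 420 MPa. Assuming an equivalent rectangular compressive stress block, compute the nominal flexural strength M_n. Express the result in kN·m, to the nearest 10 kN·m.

M_n ≈ 1150 kN·m

A_s = 7 × 616 = 4312 mm².
T = A_s f_y = 4312 × 420 = 1811040 N = 1811.04 kN.
From C = T: a = T/(0.85 f'_c b) = 1811040/(0.85 × 39.7 × 405) = 132.51 mm.
M_n = T(d − a/2) = 1811.04 kN × (700 − 66.255) mm = 1147.74 kN·m.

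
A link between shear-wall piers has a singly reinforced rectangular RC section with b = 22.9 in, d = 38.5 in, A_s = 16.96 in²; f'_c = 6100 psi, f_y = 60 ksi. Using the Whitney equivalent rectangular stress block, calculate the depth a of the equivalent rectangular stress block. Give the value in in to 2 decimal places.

T = A_s f_y = 16.96 × 60 = 1017.6 kips.
a = T/(0.85 f'_c b) = 1017.6/(0.85 × 6.1 × 22.9) = 8.57 in.

a ≈ 8.57 in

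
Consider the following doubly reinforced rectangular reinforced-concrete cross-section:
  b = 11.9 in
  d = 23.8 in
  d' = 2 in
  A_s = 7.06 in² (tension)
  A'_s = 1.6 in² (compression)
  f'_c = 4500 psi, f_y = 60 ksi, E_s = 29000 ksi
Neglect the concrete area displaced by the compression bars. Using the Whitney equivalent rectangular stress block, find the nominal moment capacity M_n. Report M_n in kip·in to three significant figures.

Assume both steels yield.
a = (A_s − A'_s) f_y/(0.85 f'_c b) = (7.06 − 1.6) × 60/(0.85 × 4.5 × 11.9) = 7.197 in.
c = a/β₁ = 7.197/0.825 = 8.724 in; ε'_s = 0.003(c − d')/c = 0.0023 ≥ ε_y = 0.0021, so the compression steel yields.
M_n = (A_s − A'_s) f_y (d − a/2) + A'_s f_y (d − d') = 327.6 × (23.8 − 3.5985) + 96 × (23.8 − 2) = 6618.0 + 2092.8 = 8710.8 kip·in.

M_n ≈ 8710 kip·in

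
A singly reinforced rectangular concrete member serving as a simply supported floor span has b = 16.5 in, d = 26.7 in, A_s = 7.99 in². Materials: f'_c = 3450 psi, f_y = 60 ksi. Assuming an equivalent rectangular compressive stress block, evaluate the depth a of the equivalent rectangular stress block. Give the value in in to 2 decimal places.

T = A_s f_y = 7.99 × 60 = 479.4 kips.
a = T/(0.85 f'_c b) = 479.4/(0.85 × 3.45 × 16.5) = 9.91 in.

a ≈ 9.91 in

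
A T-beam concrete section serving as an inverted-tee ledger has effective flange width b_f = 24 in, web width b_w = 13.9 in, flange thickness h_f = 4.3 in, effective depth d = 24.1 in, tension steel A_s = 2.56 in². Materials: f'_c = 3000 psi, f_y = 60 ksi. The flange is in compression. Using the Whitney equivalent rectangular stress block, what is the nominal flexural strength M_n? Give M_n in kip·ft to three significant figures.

M_n ≈ 292 kip·ft

Tension: T = A_s f_y = 2.56 × 60 = 153.6 kips.
Try a within the flange: a = T/(0.85 f'_c b_f) = 153.6/(0.85 × 3 × 24) = 2.510 in.
Since a = 2.510 ≤ h_f = 4.3 in, the stress block lies entirely in the flange; analyse as a rectangular beam of width b_f.
M_n = T(d − a/2) = 153.6 × (24.1 − 1.255) = 3509.0 kip·in.
M_n = 3509.0/12 = 292.42 kip·ft.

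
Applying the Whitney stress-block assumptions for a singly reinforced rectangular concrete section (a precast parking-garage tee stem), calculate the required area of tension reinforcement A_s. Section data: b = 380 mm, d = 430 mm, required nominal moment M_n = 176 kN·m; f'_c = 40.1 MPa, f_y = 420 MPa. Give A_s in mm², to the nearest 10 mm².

A_s ≈ 1010 mm²

With M_n = 0.85 f'_c a b (d − a/2), solve the quadratic for a:
a = d − √(d² − 2M_n/(0.85 f'_c b)) = 430 − √(430² − 2 × 176×10⁶/(0.85 × 40.1 × 380)) = 32.86 mm.
A_s = 0.85 f'_c a b / f_y = 0.85 × 40.1 × 32.86 × 380 / 420 = 1013.4 mm².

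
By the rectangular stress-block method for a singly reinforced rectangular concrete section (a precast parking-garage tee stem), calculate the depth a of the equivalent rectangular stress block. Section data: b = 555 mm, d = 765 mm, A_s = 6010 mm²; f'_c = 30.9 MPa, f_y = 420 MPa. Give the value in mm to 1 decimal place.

T = A_s f_y = 6010 × 420 = 2524200 N = 2524.2 kN.
Setting C = 0.85 f'_c a b equal to T: a = 2524200/(0.85 × 30.9 × 555) = 173.2 mm.

a ≈ 173.2 mm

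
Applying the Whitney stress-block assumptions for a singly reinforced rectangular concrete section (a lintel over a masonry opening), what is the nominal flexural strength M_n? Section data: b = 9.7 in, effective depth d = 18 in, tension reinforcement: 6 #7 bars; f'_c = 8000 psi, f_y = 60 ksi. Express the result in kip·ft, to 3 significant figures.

M_n ≈ 295 kip·ft

A_s = 6 × 0.6 = 3.6 in².
T = A_s f_y = 3.6 × 60 = 216 kips.
a = T/(0.85 f'_c b) = 216/(0.85 × 8 × 9.7) = 3.275 in.
M_n = T(d − a/2) = 216 × (18 − 1.6375) = 3534.3 kip·in = 3534.3/12 = 294.53 kip·ft.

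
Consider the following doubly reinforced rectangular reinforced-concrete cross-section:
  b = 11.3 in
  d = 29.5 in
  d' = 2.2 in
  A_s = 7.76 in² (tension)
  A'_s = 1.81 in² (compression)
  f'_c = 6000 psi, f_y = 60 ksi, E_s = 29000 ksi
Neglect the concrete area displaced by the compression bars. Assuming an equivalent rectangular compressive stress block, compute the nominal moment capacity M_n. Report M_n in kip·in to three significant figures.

Assume both steels yield.
a = (A_s − A'_s) f_y/(0.85 f'_c b) = (7.76 − 1.81) × 60/(0.85 × 6 × 11.3) = 6.195 in.
c = a/β₁ = 6.195/0.75 = 8.260 in; ε'_s = 0.003(c − d')/c = 0.0022 ≥ ε_y = 0.0021, so the compression steel yields.
M_n = (A_s − A'_s) f_y (d − a/2) + A'_s f_y (d − d') = 357 × (29.5 − 3.0975) + 108.6 × (29.5 − 2.2) = 9425.7 + 2964.8 = 12390.5 kip·in.

M_n ≈ 12400 kip·in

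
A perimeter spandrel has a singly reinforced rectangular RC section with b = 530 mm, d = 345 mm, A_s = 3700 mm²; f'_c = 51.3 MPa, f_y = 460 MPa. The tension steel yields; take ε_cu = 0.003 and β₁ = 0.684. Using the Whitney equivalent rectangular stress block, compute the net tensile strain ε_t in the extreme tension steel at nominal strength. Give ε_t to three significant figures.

a = A_s f_y/(0.85 f'_c b) = 73.65 mm.
β₁ = 0.684, so c = a/β₁ = 73.65/0.684 = 107.68 mm.
From the linear strain diagram with ε_cu = 0.003: ε_t = 0.003 (d − c)/c = 0.003 × (345 − 107.68)/107.68 = 0.00661.
Since ε_t ≥ 0.005, the section is tension-controlled.

ε_t ≈ 0.00661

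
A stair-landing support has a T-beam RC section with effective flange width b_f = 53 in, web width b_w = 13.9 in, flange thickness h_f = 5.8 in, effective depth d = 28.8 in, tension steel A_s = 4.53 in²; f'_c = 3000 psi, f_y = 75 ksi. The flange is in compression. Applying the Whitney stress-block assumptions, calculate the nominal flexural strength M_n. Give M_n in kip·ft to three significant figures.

Tension: T = A_s f_y = 4.53 × 75 = 339.75 kips.
Try a within the flange: a = T/(0.85 f'_c b_f) = 339.75/(0.85 × 3 × 53) = 2.514 in.
Since a = 2.514 ≤ h_f = 5.8 in, the stress block lies entirely in the flange; analyse as a rectangular beam of width b_f.
M_n = T(d − a/2) = 339.75 × (28.8 − 1.257) = 9357.7 kip·in.
M_n = 9357.7/12 = 779.81 kip·ft.

M_n ≈ 780 kip·ft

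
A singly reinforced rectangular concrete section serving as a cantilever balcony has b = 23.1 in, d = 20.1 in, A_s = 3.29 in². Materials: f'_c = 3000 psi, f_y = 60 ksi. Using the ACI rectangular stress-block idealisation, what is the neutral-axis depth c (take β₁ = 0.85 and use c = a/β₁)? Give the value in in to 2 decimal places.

T = A_s f_y = 3.29 × 60 = 197.4 kips.
a = T/(0.85 f'_c b) = 197.4/(0.85 × 3 × 23.1) = 3.3512 in.
With β₁ = 0.85, c = a/β₁ = 3.3512/0.85 = 3.94 in.

c ≈ 3.94 in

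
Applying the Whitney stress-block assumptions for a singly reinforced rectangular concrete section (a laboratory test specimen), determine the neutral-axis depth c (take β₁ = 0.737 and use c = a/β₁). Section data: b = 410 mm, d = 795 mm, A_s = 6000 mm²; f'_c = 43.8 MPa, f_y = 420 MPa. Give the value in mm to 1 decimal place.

T = A_s f_y = 6000 × 420 = 2520000 N = 2520 kN.
Setting C = 0.85 f'_c a b equal to T: a = 2520000/(0.85 × 43.8 × 410) = 165.091 mm.
With β₁ = 0.737, c = a/β₁ = 165.091/0.737 = 224.0 mm.

c ≈ 224.0 mm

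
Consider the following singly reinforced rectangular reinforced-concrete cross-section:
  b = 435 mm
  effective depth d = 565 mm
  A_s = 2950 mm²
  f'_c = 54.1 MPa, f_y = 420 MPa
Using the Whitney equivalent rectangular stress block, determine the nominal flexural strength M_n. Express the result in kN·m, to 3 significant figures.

M_n ≈ 662 kN·m

T = A_s f_y = 2950 × 420 = 1239000 N = 1239 kN.
From C = T: a = T/(0.85 f'_c b) = 1239000/(0.85 × 54.1 × 435) = 61.94 mm.
M_n = T(d − a/2) = 1239 kN × (565 − 30.97) mm = 661.66 kN·m.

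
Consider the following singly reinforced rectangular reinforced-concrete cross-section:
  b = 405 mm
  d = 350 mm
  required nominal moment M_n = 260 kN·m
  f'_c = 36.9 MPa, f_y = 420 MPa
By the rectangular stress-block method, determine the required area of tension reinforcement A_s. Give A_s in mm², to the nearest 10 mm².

With M_n = 0.85 f'_c a b (d − a/2), solve the quadratic for a:
a = d − √(d² − 2M_n/(0.85 f'_c b)) = 350 − √(350² − 2 × 260×10⁶/(0.85 × 36.9 × 405)) = 64.41 mm.
A_s = 0.85 f'_c a b / f_y = 0.85 × 36.9 × 64.41 × 405 / 420 = 1948.1 mm².

A_s ≈ 1950 mm²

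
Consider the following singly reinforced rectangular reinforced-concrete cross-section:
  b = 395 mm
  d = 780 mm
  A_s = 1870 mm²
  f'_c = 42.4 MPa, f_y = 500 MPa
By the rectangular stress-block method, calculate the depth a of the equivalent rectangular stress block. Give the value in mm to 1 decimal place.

a ≈ 65.7 mm

T = A_s f_y = 1870 × 500 = 935000 N = 935 kN.
Setting C = 0.85 f'_c a b equal to T: a = 935000/(0.85 × 42.4 × 395) = 65.7 mm.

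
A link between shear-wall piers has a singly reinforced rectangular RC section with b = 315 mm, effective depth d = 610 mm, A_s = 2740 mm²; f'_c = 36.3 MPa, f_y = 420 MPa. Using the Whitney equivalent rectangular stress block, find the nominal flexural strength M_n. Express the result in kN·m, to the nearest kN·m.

T = A_s f_y = 2740 × 420 = 1150800 N = 1150.8 kN.
From C = T: a = T/(0.85 f'_c b) = 1150800/(0.85 × 36.3 × 315) = 118.40 mm.
M_n = T(d − a/2) = 1150.8 kN × (610 − 59.2) mm = 633.86 kN·m.

M_n ≈ 634 kN·m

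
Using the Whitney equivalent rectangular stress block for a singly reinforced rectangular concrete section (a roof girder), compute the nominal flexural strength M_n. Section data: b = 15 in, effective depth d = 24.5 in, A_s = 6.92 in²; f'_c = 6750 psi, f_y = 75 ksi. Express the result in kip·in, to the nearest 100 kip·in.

T = A_s f_y = 6.92 × 75 = 519 kips.
a = T/(0.85 f'_c b) = 519/(0.85 × 6.75 × 15) = 6.031 in.
M_n = T(d − a/2) = 519 × (24.5 − 3.0155) = 11150.5 kip·in.

M_n ≈ 11200 kip·in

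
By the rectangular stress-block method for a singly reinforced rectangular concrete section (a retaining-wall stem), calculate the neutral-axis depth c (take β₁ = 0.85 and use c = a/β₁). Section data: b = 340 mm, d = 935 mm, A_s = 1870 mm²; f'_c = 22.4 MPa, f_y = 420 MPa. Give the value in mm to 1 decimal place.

T = A_s f_y = 1870 × 420 = 785400 N = 785.4 kN.
Setting C = 0.85 f'_c a b equal to T: a = 785400/(0.85 × 22.4 × 340) = 121.324 mm.
With β₁ = 0.85, c = a/β₁ = 121.324/0.85 = 142.7 mm.

c ≈ 142.7 mm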